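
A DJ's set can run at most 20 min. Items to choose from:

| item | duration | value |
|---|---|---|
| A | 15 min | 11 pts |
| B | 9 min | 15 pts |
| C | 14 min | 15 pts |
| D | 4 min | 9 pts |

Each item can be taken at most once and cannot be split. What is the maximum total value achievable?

24 pts

Check high-value combinations within 20 min:
- B+D: duration 9+4=13, value 15+9=24
- C+D: duration 14+4=18, value 15+9=24
- A+D: duration 15+4=19, value 11+9=20
- B: duration 9, value 15
Best: 24 pts.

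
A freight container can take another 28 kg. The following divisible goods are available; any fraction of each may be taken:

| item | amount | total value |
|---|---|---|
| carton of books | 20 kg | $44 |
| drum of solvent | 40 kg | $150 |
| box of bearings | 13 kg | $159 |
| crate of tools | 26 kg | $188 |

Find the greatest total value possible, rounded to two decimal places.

Take in order of value per unit:
- box of bearings (159/13 per unit): all 13 → value 159, running total 159.00
- crate of tools (188/26 per unit): 15 of 26 → value 15×188/26 = 108.4615, running total 267.46
Total 267.46.

267.46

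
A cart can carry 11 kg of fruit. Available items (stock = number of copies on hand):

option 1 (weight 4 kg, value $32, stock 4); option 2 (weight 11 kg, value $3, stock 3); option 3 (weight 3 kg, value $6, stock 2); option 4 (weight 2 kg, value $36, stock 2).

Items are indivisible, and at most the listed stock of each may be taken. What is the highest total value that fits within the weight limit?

$110

Best selections within weight 11 and stock limits:
- 1×option 1 + 1×option 3 + 2×option 4: weight 11, value 110
- 1×option 1 + 2×option 4: weight 8, value 104
- 2×option 1 + 1×option 4: weight 10, value 100
Best: $110.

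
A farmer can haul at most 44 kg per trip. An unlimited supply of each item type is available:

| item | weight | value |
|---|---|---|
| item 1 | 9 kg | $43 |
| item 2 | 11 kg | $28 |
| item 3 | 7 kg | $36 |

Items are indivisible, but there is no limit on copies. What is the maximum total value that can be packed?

$223

Best value-per-unit is item 3 at 36/7; filling with it alone gives 6×36 = 216.
Optimal mix: 1×item 1 + 5×item 3 → weight 44, value 223.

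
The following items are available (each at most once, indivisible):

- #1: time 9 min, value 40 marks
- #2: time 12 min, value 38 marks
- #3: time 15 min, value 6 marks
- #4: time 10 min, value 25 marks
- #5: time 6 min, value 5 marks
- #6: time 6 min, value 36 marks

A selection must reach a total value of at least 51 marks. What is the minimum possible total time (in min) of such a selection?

Subsets with value ≥ 51, sorted by total time:
- #1+#6: time 15, value 76
- #4+#6: time 16, value 61
Minimum time: 15 min.

15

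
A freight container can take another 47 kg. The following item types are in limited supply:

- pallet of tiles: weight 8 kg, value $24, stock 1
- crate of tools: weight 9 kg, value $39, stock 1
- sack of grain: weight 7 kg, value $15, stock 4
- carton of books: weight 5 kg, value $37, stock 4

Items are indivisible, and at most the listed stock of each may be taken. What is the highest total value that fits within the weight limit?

$226

Best selections within weight 47 and stock limits:
- 1×pallet of tiles + 1×crate of tools + 1×sack of grain + 4×carton of books: weight 44, value 226
- 1×crate of tools + 2×sack of grain + 4×carton of books: weight 43, value 217
- 1×pallet of tiles + 1×crate of tools + 4×carton of books: weight 37, value 211
- 1×pallet of tiles + 1×crate of tools + 2×sack of grain + 3×carton of books: weight 46, value 204
Best: $226.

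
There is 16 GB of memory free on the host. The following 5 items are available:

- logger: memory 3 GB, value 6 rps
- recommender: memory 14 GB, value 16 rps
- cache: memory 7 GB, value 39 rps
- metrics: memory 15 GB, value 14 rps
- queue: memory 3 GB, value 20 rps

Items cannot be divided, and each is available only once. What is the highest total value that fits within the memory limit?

65 rps

Check high-value combinations within 16 GB:
- logger+cache+queue: memory 3+7+3=13, value 6+39+20=65
- cache+queue: memory 7+3=10, value 39+20=59
- logger+cache: memory 3+7=10, value 6+39=45
- cache: memory 7, value 39
Best: 65 rps.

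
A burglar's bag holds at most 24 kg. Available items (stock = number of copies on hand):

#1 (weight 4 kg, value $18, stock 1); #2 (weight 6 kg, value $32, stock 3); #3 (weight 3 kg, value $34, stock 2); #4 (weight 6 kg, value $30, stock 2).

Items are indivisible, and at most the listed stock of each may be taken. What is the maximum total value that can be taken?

$164

Best selections within weight 24 and stock limits:
- 3×#2 + 2×#3: weight 24, value 164
- 2×#2 + 2×#3 + 1×#4: weight 24, value 162
- 1×#2 + 2×#3 + 2×#4: weight 24, value 160
Best: $164.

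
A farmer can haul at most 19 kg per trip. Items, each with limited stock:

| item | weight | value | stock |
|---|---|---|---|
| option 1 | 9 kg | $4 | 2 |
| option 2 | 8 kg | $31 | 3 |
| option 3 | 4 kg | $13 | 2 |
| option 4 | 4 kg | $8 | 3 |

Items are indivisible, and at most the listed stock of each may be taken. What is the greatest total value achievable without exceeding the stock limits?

Top feasible selections:
- 2×option 2: weight 16, value 62
- 1×option 2 + 2×option 3: weight 16, value 57
Best: $62.

$62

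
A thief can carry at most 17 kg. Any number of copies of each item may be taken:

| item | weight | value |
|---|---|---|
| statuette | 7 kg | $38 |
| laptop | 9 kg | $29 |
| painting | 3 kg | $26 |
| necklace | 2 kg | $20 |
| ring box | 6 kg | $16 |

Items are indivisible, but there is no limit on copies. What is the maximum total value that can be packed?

$166

Best value-per-unit is necklace at 20/2; filling with it alone gives 8×20 = 160.
Optimal mix: 1×painting + 7×necklace → weight 17, value 166.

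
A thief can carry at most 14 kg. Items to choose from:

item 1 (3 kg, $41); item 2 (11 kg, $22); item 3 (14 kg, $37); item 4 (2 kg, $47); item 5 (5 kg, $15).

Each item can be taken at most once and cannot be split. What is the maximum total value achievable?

$103

Check high-value combinations within 14 kg:
- item 1+item 4+item 5: weight 3+2+5=10, value 41+47+15=103
- item 1+item 4: weight 3+2=5, value 41+47=88
- item 2+item 4: weight 11+2=13, value 22+47=69
- item 1+item 2: weight 3+11=14, value 41+22=63
- item 4+item 5: weight 2+5=7, value 47+15=62
Best: $103.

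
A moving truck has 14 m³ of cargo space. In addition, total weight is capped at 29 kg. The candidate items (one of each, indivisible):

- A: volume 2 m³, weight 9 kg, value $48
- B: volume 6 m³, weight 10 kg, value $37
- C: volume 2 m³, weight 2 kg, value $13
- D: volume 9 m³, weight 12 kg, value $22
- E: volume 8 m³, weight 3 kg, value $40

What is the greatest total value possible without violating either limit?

$101

Feasible sets respecting both limits:
- A+C+E: volume 12, weight 14, value 101
- A+B+C: volume 10, weight 21, value 98
- A+E: volume 10, weight 12, value 88
Best: $101.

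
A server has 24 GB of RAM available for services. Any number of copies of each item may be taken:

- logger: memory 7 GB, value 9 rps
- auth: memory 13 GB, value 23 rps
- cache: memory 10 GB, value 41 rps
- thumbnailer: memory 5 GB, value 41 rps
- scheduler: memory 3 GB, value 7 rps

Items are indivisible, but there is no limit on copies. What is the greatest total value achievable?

171 rps

Best value-per-unit is thumbnailer at 41/5; filling with it alone gives 4×41 = 164.
Optimal mix: 4×thumbnailer + 1×scheduler → memory 23, value 171.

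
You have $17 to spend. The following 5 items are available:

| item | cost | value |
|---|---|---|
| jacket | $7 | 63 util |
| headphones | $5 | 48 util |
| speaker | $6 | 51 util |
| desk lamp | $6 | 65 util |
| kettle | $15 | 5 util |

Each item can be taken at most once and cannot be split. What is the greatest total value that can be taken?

Check high-value combinations within $17:
- headphones+speaker+desk lamp: cost 5+6+6=17, value 48+51+65=164
- jacket+desk lamp: cost 7+6=13, value 63+65=128
- speaker+desk lamp: cost 6+6=12, value 51+65=116
Best: 164 util.

164 util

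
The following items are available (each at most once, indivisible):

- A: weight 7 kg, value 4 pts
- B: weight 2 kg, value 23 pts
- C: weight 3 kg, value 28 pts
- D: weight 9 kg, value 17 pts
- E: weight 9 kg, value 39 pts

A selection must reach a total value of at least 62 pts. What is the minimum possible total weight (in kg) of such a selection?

11

Subsets with value ≥ 62, sorted by total weight:
- B+E: weight 11, value 62
- C+E: weight 12, value 67
- B+C+E: weight 14, value 90
Minimum weight: 11 kg.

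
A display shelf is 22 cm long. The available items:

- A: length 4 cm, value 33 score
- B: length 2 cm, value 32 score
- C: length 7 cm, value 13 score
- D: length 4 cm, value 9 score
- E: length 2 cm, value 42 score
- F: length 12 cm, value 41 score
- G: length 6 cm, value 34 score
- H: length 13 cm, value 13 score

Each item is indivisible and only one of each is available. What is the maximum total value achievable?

154 score

Check high-value combinations within 22 cm:
- A+B+C+E+G: length 4+2+7+2+6=21, value 33+32+13+42+34=154
- A+B+D+E+G: length 4+2+4+2+6=18, value 33+32+9+42+34=150
- B+E+F+G: length 2+2+12+6=22, value 32+42+41+34=149
- A+B+E+F: length 4+2+2+12=20, value 33+32+42+41=148
Best: 154 score.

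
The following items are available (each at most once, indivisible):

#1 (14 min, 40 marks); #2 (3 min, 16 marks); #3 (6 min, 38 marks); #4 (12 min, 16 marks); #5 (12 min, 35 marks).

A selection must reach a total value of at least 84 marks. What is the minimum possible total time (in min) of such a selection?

Subsets with value ≥ 84, sorted by total time:
- #2+#3+#5: time 21, value 89
- #1+#2+#3: time 23, value 94
- #1+#2+#5: time 29, value 91
- #3+#4+#5: time 30, value 89
Minimum time: 21 min.

21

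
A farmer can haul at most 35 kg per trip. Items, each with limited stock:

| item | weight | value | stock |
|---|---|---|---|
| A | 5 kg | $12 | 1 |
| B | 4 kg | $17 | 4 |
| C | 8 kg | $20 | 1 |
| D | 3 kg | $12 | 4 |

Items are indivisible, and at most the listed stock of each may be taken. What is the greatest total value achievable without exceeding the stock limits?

$128

Top feasible selections:
- 1×A + 4×B + 4×D: weight 33, value 128
- 4×B + 1×C + 3×D: weight 33, value 124
Best: $128.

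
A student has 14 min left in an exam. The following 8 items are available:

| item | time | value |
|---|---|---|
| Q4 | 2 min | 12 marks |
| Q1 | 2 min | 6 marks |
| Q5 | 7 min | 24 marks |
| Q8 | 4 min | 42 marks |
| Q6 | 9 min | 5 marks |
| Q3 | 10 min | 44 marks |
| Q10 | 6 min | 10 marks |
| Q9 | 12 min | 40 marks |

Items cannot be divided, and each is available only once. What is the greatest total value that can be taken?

Check high-value combinations within 14 min:
- Q8+Q3: time 4+10=14, value 42+44=86
- Q4+Q5+Q8: time 2+7+4=13, value 12+24+42=78
- Q1+Q5+Q8: time 2+7+4=13, value 6+24+42=72
- Q4+Q1+Q8+Q10: time 2+2+4+6=14, value 12+6+42+10=70
Best: 86 marks.

86 marks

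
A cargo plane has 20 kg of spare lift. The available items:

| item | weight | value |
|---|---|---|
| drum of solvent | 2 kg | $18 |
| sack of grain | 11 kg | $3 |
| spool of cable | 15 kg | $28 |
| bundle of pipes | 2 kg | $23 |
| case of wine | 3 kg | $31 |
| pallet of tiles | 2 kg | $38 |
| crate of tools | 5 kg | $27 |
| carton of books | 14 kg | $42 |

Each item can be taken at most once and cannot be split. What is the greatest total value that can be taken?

This is a 0/1 knapsack; check combinations near the capacity.
- drum of solvent+bundle of pipes+case of wine+pallet of tiles+crate of tools: weight 2+2+3+2+5=14, value 18+23+31+38+27=137
- drum of solvent+bundle of pipes+pallet of tiles+carton of books: weight 2+2+2+14=20, value 18+23+38+42=121
- bundle of pipes+case of wine+pallet of tiles+crate of tools: weight 2+3+2+5=12, value 23+31+38+27=119
- drum of solvent+case of wine+pallet of tiles+crate of tools: weight 2+3+2+5=12, value 18+31+38+27=114
- drum of solvent+sack of grain+bundle of pipes+case of wine+pallet of tiles: weight 2+11+2+3+2=20, value 18+3+23+31+38=113
Best: $137.

$137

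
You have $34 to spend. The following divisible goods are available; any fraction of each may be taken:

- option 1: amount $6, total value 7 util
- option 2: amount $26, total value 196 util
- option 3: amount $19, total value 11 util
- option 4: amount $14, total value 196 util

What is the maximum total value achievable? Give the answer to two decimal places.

Take in order of value per unit:
- option 4 (196/14 per unit): all 14 → value 196, running total 196.00
- option 2 (196/26 per unit): 20 of 26 → value 20×196/26 = 150.7692, running total 346.77
Total 346.77.

346.77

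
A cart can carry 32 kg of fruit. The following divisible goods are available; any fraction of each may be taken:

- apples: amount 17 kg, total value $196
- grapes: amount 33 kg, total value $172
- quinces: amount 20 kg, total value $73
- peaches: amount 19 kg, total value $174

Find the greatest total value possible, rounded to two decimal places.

Take in order of value per unit:
- apples (196/17 per unit): all 17 → value 196, running total 196.00
- peaches (174/19 per unit): 15 of 19 → value 15×174/19 = 137.3684, running total 333.37
Total 333.37.

333.37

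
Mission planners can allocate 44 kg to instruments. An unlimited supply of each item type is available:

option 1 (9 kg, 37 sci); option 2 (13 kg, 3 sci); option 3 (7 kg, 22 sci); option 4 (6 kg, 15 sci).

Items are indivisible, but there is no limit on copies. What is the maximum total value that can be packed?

Best value-per-unit is option 1 at 37/9; filling with it alone gives 4×37 = 148.
Optimal mix: 4×option 1 + 1×option 3 → mass 43, value 170.

170 sci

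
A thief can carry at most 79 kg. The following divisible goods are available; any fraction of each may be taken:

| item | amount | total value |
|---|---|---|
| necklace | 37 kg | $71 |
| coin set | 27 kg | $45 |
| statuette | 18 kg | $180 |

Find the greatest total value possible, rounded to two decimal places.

291.00

Take in order of value per unit:
- statuette (180/18 per unit): all 18 → value 180, running total 180.00
- necklace (71/37 per unit): all 37 → value 71, running total 251.00
- coin set (45/27 per unit): 24 of 27 → value 24×45/27 = 40.0000, running total 291.00
Total 291.00.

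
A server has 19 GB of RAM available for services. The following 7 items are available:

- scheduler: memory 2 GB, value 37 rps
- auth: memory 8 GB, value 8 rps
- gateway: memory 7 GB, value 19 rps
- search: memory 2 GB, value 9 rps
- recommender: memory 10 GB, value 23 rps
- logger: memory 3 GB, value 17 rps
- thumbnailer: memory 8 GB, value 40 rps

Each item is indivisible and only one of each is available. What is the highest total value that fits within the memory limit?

Check high-value combinations within 19 GB:
- scheduler+gateway+search+thumbnailer: memory 2+7+2+8=19, value 37+19+9+40=105
- scheduler+search+logger+thumbnailer: memory 2+2+3+8=15, value 37+9+17+40=103
- scheduler+gateway+thumbnailer: memory 2+7+8=17, value 37+19+40=96
- scheduler+logger+thumbnailer: memory 2+3+8=13, value 37+17+40=94
- scheduler+search+thumbnailer: memory 2+2+8=12, value 37+9+40=86
Best: 105 rps.

105 rps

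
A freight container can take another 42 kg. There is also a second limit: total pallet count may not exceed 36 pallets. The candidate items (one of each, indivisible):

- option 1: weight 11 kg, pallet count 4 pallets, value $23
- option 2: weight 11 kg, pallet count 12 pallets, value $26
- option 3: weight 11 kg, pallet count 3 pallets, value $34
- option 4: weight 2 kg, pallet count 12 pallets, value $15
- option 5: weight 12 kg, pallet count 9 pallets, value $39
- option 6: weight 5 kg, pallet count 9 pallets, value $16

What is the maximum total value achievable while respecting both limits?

$115

Feasible sets respecting both limits:
- option 2+option 3+option 5+option 6: weight 39, pallet count 33, value 115
- option 2+option 3+option 4+option 5: weight 36, pallet count 36, value 114
- option 1+option 3+option 5+option 6: weight 39, pallet count 25, value 112
- option 1+option 3+option 4+option 5: weight 36, pallet count 28, value 111
Best: $115.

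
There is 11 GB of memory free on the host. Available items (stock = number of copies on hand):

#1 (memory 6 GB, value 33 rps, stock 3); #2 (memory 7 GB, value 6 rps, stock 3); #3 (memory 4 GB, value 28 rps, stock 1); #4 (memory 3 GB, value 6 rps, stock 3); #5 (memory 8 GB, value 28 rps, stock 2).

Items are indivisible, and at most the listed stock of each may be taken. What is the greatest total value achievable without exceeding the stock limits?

Top feasible selections:
- 1×#1 + 1×#3: memory 10, value 61
- 1×#3 + 2×#4: memory 10, value 40
- 1×#1 + 1×#4: memory 9, value 39
Best: 61 rps.

61 rps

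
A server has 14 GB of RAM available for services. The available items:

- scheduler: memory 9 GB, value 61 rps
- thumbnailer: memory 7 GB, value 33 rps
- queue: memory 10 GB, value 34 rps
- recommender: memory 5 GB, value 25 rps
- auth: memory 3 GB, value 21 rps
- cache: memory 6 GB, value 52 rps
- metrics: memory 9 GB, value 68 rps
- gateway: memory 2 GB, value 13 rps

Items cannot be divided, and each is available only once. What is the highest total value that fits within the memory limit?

102 rps

This is a 0/1 knapsack; check combinations near the capacity.
- auth+metrics+gateway: memory 3+9+2=14, value 21+68+13=102
- recommender+auth+cache: memory 5+3+6=14, value 25+21+52=98
- scheduler+auth+gateway: memory 9+3+2=14, value 61+21+13=95
- recommender+metrics: memory 5+9=14, value 25+68=93
Best: 102 rps.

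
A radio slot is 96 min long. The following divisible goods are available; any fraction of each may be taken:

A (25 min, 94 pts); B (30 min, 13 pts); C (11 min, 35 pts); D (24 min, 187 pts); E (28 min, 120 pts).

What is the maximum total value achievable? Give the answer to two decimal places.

439.47

Take in order of value per unit:
- D (187/24 per unit): all 24 → value 187, running total 187.00
- E (120/28 per unit): all 28 → value 120, running total 307.00
- A (94/25 per unit): all 25 → value 94, running total 401.00
- C (35/11 per unit): all 11 → value 35, running total 436.00
- B (13/30 per unit): 8 of 30 → value 8×13/30 = 3.4667, running total 439.47
Total 439.47.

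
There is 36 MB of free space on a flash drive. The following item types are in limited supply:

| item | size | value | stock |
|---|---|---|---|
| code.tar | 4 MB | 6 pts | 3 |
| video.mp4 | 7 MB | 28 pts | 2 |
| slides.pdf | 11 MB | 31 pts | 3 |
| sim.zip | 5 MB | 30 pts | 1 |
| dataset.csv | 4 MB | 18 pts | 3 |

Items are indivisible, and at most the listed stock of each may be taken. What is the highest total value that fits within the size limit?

Best selections within size 36 and stock limits:
- 1×code.tar + 2×video.mp4 + 1×sim.zip + 3×dataset.csv: size 35, value 146
- 1×video.mp4 + 1×slides.pdf + 1×sim.zip + 3×dataset.csv: size 35, value 143
- 2×video.mp4 + 1×sim.zip + 3×dataset.csv: size 31, value 140
Best: 146 pts.

146 pts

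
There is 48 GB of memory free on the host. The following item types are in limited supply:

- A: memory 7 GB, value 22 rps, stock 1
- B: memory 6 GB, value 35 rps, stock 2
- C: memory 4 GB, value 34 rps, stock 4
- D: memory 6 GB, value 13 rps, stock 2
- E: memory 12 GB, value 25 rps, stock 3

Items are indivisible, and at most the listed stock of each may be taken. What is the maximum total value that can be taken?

254 rps

Top feasible selections:
- 1×A + 2×B + 4×C + 2×D: memory 47, value 254
- 1×A + 2×B + 4×C + 1×E: memory 47, value 253
Best: 254 rps.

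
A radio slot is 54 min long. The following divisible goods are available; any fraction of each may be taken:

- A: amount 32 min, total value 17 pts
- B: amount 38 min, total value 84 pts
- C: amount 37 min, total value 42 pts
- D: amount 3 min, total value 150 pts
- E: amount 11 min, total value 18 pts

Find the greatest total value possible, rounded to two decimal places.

Take in order of value per unit:
- D (150/3 per unit): all 3 → value 150, running total 150.00
- B (84/38 per unit): all 38 → value 84, running total 234.00
- E (18/11 per unit): all 11 → value 18, running total 252.00
- C (42/37 per unit): 2 of 37 → value 2×42/37 = 2.2703, running total 254.27
Total 254.27.

254.27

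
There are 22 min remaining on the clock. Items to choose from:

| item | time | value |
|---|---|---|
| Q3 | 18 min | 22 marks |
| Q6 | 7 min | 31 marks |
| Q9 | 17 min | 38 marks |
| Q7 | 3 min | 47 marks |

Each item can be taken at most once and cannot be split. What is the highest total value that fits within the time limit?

85 marks

This is a 0/1 knapsack; check combinations near the capacity.
- Q9+Q7: time 17+3=20, value 38+47=85
- Q6+Q7: time 7+3=10, value 31+47=78
- Q3+Q7: time 18+3=21, value 22+47=69
- Q7: time 3, value 47
Best: 85 marks.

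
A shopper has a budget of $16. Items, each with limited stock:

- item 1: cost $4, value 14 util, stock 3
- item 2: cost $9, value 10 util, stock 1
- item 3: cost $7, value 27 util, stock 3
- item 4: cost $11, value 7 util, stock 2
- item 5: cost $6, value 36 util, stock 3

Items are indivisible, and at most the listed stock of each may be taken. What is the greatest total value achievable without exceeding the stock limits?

86 util

Top feasible selections:
- 1×item 1 + 2×item 5: cost 16, value 86
- 2×item 5: cost 12, value 72
- 2×item 1 + 1×item 5: cost 14, value 64
Best: 86 util.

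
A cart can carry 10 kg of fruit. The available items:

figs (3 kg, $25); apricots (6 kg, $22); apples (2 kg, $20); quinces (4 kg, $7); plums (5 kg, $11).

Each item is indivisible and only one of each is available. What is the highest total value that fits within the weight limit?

$56

This is a 0/1 knapsack; check combinations near the capacity.
- figs+apples+plums: weight 3+2+5=10, value 25+20+11=56
- figs+apples+quinces: weight 3+2+4=9, value 25+20+7=52
- figs+apricots: weight 3+6=9, value 25+22=47
- figs+apples: weight 3+2=5, value 25+20=45
- apricots+apples: weight 6+2=8, value 22+20=42
Best: $56.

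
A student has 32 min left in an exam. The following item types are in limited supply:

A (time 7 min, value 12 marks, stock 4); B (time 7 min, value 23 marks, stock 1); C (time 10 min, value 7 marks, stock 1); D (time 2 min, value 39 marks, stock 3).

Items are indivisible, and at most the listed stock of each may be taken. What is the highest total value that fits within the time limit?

164 marks

Best selections within time 32 and stock limits:
- 2×A + 1×B + 3×D: time 27, value 164
- 1×A + 1×B + 1×C + 3×D: time 30, value 159
- 3×A + 3×D: time 27, value 153
- 1×A + 1×B + 3×D: time 20, value 152
Best: 164 marks.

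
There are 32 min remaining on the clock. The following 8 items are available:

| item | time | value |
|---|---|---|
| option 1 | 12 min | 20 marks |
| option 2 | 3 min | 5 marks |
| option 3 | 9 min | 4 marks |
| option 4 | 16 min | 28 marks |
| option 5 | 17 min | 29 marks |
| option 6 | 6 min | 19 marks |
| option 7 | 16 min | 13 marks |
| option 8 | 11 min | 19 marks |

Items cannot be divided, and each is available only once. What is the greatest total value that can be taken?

Check high-value combinations within 32 min:
- option 1+option 2+option 6+option 8: time 12+3+6+11=32, value 20+5+19+19=63
- option 1+option 6+option 8: time 12+6+11=29, value 20+19+19=58
- option 1+option 2+option 5: time 12+3+17=32, value 20+5+29=54
Best: 63 marks.

63 marks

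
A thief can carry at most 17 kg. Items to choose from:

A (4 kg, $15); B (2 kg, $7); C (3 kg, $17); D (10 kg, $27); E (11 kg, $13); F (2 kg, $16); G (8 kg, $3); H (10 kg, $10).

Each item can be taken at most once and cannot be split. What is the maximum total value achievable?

$67

This is a 0/1 knapsack; check combinations near the capacity.
- B+C+D+F: weight 2+3+10+2=17, value 7+17+27+16=67
- C+D+F: weight 3+10+2=15, value 17+27+16=60
- A+C+D: weight 4+3+10=17, value 15+17+27=59
Best: $67.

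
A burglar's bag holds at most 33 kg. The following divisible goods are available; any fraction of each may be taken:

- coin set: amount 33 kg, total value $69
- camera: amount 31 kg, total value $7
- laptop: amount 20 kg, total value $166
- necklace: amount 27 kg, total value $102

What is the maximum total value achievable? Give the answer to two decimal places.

Take in order of value per unit:
- laptop (166/20 per unit): all 20 → value 166, running total 166.00
- necklace (102/27 per unit): 13 of 27 → value 13×102/27 = 49.1111, running total 215.11
Total 215.11.

215.11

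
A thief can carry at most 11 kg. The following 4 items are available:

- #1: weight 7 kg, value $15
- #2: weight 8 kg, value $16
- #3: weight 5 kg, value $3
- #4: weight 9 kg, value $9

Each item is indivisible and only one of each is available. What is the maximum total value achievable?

$16

This is a 0/1 knapsack; check combinations near the capacity.
- #2: weight 8, value 16
- #1: weight 7, value 15
- #4: weight 9, value 9
Best: $16.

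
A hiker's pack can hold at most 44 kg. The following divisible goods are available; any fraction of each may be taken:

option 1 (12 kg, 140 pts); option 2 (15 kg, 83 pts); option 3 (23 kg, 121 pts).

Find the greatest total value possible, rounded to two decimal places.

Take in order of value per unit:
- option 1 (140/12 per unit): all 12 → value 140, running total 140.00
- option 2 (83/15 per unit): all 15 → value 83, running total 223.00
- option 3 (121/23 per unit): 17 of 23 → value 17×121/23 = 89.4348, running total 312.43
Total 312.43.

312.43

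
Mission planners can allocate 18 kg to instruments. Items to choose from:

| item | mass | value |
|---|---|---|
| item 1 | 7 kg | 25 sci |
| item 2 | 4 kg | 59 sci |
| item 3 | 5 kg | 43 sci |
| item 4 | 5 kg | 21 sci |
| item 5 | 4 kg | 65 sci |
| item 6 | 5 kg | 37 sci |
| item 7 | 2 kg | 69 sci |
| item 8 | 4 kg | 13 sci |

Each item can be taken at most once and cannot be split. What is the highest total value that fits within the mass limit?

This is a 0/1 knapsack; check combinations near the capacity.
- item 2+item 3+item 5+item 7: mass 4+5+4+2=15, value 59+43+65+69=236
- item 2+item 5+item 6+item 7: mass 4+4+5+2=15, value 59+65+37+69=230
- item 1+item 2+item 5+item 7: mass 7+4+4+2=17, value 25+59+65+69=218
- item 2+item 4+item 5+item 7: mass 4+5+4+2=15, value 59+21+65+69=214
Best: 236 sci.

236 sci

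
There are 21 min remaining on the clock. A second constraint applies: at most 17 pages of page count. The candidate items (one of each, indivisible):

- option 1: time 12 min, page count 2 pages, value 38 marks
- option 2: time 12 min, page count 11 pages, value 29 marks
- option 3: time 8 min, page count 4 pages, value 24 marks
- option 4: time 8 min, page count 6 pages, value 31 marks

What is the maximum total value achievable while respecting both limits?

Feasible sets respecting both limits:
- option 1+option 4: time 20, page count 8, value 69
- option 1+option 3: time 20, page count 6, value 62
- option 2+option 4: time 20, page count 17, value 60
- option 3+option 4: time 16, page count 10, value 55
Best: 69 marks.

69 marks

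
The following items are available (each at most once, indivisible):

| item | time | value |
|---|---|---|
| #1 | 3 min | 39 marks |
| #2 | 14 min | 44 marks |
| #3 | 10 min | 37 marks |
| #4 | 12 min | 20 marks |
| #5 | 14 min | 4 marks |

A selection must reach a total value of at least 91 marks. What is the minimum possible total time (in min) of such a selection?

Subsets with value ≥ 91, sorted by total time:
- #1+#3+#4: time 25, value 96
- #1+#2+#3: time 27, value 120
Minimum time: 25 min.

25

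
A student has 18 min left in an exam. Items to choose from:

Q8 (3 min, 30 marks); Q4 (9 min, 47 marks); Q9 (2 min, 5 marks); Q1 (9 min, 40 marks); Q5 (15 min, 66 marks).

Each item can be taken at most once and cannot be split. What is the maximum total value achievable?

96 marks

Check high-value combinations within 18 min:
- Q8+Q5: time 3+15=18, value 30+66=96
- Q4+Q1: time 9+9=18, value 47+40=87
- Q8+Q4+Q9: time 3+9+2=14, value 30+47+5=82
Best: 96 marks.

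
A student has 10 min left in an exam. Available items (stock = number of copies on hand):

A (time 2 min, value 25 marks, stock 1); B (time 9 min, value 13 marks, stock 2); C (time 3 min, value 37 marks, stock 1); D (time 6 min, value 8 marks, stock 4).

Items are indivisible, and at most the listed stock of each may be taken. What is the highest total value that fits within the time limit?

Top feasible selections:
- 1×A + 1×C: time 5, value 62
- 1×C + 1×D: time 9, value 45
- 1×C: time 3, value 37
- 1×A + 1×D: time 8, value 33
Best: 62 marks.

62 marks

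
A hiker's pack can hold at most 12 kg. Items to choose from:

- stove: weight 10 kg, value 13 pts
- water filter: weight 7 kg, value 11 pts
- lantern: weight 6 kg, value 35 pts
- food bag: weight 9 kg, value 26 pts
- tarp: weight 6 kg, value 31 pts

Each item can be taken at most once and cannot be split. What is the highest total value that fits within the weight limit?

This is a 0/1 knapsack; check combinations near the capacity.
- lantern+tarp: weight 6+6=12, value 35+31=66
- lantern: weight 6, value 35
- tarp: weight 6, value 31
- food bag: weight 9, value 26
- stove: weight 10, value 13
Best: 66 pts.

66 pts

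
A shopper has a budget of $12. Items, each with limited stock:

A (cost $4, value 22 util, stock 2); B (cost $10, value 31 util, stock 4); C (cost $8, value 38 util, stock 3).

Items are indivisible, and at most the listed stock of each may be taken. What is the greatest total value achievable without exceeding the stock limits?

60 util

Best selections within cost 12 and stock limits:
- 1×A + 1×C: cost 12, value 60
- 2×A: cost 8, value 44
Best: 60 util.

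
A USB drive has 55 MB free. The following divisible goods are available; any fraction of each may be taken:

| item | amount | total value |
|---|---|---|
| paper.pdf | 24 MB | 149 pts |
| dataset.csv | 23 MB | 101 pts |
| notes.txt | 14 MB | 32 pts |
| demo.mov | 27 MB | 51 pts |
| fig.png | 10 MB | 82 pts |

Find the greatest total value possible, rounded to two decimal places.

323.22

Take in order of value per unit:
- fig.png (82/10 per unit): all 10 → value 82, running total 82.00
- paper.pdf (149/24 per unit): all 24 → value 149, running total 231.00
- dataset.csv (101/23 per unit): 21 of 23 → value 21×101/23 = 92.2174, running total 323.22
Total 323.22.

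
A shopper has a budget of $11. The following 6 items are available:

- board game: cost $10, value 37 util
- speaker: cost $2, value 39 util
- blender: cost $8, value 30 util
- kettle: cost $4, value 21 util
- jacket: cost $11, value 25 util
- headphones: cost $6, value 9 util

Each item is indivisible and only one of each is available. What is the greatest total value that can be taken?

Check high-value combinations within $11:
- speaker+blender: cost 2+8=10, value 39+30=69
- speaker+kettle: cost 2+4=6, value 39+21=60
- speaker+headphones: cost 2+6=8, value 39+9=48
Best: 69 util.

69 util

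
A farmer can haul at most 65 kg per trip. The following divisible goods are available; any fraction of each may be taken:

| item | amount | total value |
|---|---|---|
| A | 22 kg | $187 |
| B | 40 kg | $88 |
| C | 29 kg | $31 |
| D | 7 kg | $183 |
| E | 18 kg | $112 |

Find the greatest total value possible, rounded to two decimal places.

521.60

Take in order of value per unit:
- D (183/7 per unit): all 7 → value 183, running total 183.00
- A (187/22 per unit): all 22 → value 187, running total 370.00
- E (112/18 per unit): all 18 → value 112, running total 482.00
- B (88/40 per unit): 18 of 40 → value 18×88/40 = 39.6000, running total 521.60
Total 521.60.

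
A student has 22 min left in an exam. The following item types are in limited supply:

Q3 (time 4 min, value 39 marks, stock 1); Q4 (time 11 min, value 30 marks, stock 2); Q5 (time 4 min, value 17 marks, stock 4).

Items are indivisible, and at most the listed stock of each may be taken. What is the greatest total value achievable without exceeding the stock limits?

107 marks

Best selections within time 22 and stock limits:
- 1×Q3 + 4×Q5: time 20, value 107
- 1×Q3 + 3×Q5: time 16, value 90
Best: 107 marks.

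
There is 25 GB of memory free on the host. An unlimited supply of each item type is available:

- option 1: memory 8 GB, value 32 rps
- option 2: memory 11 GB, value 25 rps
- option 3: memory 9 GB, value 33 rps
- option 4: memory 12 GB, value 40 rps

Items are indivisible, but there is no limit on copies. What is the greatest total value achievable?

Best value-per-unit is option 1 at 32/8; filling with it alone gives 3×32 = 96.
Optimal mix: 2×option 1 + 1×option 3 → memory 25, value 97.

97 rps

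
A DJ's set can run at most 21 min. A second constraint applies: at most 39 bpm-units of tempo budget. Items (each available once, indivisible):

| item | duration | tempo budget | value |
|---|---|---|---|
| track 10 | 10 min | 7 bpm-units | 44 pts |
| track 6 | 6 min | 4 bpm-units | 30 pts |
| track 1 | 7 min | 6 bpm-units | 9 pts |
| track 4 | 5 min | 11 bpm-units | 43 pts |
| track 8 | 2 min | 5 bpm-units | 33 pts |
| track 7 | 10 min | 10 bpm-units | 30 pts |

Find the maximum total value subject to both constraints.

Feasible sets respecting both limits:
- track 10+track 4+track 8: duration 17, tempo budget 23, value 120
- track 10+track 6+track 4: duration 21, tempo budget 22, value 117
- track 6+track 1+track 4+track 8: duration 20, tempo budget 26, value 115
- track 10+track 6+track 8: duration 18, tempo budget 16, value 107
Best: 120 pts.

120 pts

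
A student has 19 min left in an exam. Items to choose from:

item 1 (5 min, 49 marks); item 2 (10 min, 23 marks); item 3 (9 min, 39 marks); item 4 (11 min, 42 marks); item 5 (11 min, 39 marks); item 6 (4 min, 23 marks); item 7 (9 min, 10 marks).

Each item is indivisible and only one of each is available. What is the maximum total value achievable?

This is a 0/1 knapsack; check combinations near the capacity.
- item 1+item 3+item 6: time 5+9+4=18, value 49+39+23=111
- item 1+item 2+item 6: time 5+10+4=19, value 49+23+23=95
- item 1+item 4: time 5+11=16, value 49+42=91
- item 1+item 3: time 5+9=14, value 49+39=88
- item 1+item 5: time 5+11=16, value 49+39=88
Best: 111 marks.

111 marks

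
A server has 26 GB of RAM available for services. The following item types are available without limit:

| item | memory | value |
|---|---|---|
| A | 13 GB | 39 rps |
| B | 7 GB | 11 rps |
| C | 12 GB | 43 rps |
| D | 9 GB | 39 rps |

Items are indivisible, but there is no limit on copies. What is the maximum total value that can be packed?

89 rps

Best value-per-unit is D at 39/9; filling with it alone gives 2×39 = 78.
Optimal mix: 1×B + 2×D → memory 25, value 89.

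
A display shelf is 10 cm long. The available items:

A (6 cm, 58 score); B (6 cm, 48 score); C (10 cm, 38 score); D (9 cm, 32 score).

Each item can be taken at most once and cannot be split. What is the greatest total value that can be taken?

This is a 0/1 knapsack; check combinations near the capacity.
- A: length 6, value 58
- B: length 6, value 48
- C: length 10, value 38
- D: length 9, value 32
Best: 58 score.

58 score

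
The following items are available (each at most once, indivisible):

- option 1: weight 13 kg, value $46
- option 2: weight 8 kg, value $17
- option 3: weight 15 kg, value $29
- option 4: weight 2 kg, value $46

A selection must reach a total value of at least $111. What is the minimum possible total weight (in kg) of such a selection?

30

Subsets with value ≥ 111, sorted by total weight:
- option 1+option 3+option 4: weight 30, value 121
- option 1+option 2+option 3+option 4: weight 38, value 138
Minimum weight: 30 kg.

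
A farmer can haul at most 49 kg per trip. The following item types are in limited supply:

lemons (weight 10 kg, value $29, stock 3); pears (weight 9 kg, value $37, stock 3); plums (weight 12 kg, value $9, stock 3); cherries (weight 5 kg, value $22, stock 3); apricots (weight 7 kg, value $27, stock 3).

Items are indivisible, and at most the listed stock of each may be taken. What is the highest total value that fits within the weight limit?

Best selections within weight 49 and stock limits:
- 3×pears + 3×cherries + 1×apricots: weight 49, value 204
- 2×pears + 2×cherries + 3×apricots: weight 49, value 199
Best: $204.

$204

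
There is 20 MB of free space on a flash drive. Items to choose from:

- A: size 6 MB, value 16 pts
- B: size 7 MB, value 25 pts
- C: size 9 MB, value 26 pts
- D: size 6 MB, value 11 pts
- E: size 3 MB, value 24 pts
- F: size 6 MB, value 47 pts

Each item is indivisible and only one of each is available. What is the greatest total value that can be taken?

97 pts

Check high-value combinations within 20 MB:
- C+E+F: size 9+3+6=18, value 26+24+47=97
- B+E+F: size 7+3+6=16, value 25+24+47=96
- A+B+F: size 6+7+6=19, value 16+25+47=88
- A+E+F: size 6+3+6=15, value 16+24+47=87
- B+D+F: size 7+6+6=19, value 25+11+47=83
Best: 97 pts.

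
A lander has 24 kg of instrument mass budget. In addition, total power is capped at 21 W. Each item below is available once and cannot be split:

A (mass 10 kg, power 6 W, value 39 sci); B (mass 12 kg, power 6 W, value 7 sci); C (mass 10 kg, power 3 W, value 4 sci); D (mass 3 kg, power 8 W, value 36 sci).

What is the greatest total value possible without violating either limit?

Feasible sets respecting both limits:
- A+C+D: mass 23, power 17, value 79
- A+D: mass 13, power 14, value 75
- A+B: mass 22, power 12, value 46
Best: 79 sci.

79 sci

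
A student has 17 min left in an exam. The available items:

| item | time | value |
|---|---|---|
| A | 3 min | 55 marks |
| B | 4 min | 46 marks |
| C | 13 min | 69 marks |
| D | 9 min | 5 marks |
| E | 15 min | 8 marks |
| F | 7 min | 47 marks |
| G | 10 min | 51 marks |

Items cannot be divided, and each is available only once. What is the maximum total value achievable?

Check high-value combinations within 17 min:
- A+B+G: time 3+4+10=17, value 55+46+51=152
- A+B+F: time 3+4+7=14, value 55+46+47=148
- A+C: time 3+13=16, value 55+69=124
- B+C: time 4+13=17, value 46+69=115
- A+G: time 3+10=13, value 55+51=106
Best: 152 marks.

152 marks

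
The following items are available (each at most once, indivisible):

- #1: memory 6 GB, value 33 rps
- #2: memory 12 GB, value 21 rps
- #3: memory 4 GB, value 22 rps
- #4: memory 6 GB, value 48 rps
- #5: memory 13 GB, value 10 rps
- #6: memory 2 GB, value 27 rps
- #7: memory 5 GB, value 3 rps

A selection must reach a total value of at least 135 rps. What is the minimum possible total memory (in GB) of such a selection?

Subsets with value ≥ 135, sorted by total memory:
- #1+#2+#3+#4+#6: memory 30, value 151
- #1+#3+#4+#5+#6: memory 31, value 140
- #1+#2+#3+#4+#6+#7: memory 35, value 154
Minimum memory: 30 GB.

30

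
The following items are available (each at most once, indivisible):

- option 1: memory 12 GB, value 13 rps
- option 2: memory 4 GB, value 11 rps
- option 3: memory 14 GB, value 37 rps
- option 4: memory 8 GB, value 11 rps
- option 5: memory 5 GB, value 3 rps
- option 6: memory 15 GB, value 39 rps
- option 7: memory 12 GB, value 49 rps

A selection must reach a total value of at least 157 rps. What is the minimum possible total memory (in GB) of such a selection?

65

Subsets with value ≥ 157, sorted by total memory:
- option 1+option 2+option 3+option 4+option 6+option 7: memory 65, value 160
- option 1+option 2+option 3+option 4+option 5+option 6+option 7: memory 70, value 163
Minimum memory: 65 GB.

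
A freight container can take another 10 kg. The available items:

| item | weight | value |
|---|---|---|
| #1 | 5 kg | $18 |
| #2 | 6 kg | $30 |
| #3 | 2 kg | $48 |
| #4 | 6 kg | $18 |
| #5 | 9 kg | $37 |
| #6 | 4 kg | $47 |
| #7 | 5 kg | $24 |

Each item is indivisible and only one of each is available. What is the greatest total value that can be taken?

$95

This is a 0/1 knapsack; check combinations near the capacity.
- #3+#6: weight 2+4=6, value 48+47=95
- #2+#3: weight 6+2=8, value 30+48=78
- #2+#6: weight 6+4=10, value 30+47=77
Best: $95.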